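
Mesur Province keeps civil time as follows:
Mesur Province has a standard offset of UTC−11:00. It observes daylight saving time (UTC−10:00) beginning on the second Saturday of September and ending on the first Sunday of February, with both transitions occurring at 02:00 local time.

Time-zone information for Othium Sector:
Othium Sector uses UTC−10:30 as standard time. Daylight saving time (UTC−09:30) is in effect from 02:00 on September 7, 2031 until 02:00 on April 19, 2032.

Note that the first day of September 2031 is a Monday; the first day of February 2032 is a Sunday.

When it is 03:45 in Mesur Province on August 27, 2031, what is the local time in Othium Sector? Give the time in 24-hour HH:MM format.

1 September 2031 is a Monday, so the first Saturday is September 6 and the second is September 13.
1 February 2032 is a Sunday, so the first Sunday is February 1.
Daylight saving runs 13 September 2031 – 1 February 2032; August 27, 2031 is outside that window, so Mesur Province is on standard time at UTC−11:00.
03:45 Mesur Province + 11h = 14:45 UTC.
At the standard offset (UTC−10:30), 14:45 UTC − 10h30m = 04:15 Othium Sector standard time.
Daylight saving runs 7 September 2031 – 19 April 2032; the standard-time date in Othium Sector, August 27, 2031, is outside that window, so Othium Sector is on standard time at UTC−10:30.
14:45 UTC − 10h30m = 04:15 Othium Sector.

04:15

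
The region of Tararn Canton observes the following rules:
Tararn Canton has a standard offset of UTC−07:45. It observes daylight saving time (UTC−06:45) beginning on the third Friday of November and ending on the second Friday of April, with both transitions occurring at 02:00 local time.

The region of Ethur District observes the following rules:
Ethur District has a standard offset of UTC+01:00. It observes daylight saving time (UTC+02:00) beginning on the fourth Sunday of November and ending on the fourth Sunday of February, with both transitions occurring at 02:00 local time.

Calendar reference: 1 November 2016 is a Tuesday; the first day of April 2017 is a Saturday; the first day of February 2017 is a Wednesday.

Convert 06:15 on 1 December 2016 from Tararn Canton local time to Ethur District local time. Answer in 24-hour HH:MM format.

15:00

1 November 2016 is a Tuesday, so the first Friday is November 4 and the third is November 18.
1 April 2017 is a Saturday, so the first Friday is April 7 and the second is April 14.
Daylight saving runs 18 November 2016 – 14 April 2017; 1 December 2016 is inside that window, so Tararn Canton is at UTC−06:45.
06:15 Tararn Canton + 6h45m = 13:00 UTC.
1 November 2016 is a Tuesday, so the first Sunday is November 6 and the fourth is November 27.
1 February 2017 is a Wednesday, so the first Sunday is February 5 and the fourth is February 26.
At the standard offset (UTC+01:00), 13:00 UTC + 1h = 14:00 Ethur District standard time.
Daylight saving runs 27 November 2016 – 26 February 2017; the standard-time date in Ethur District, 1 December 2016, is inside that window, so Ethur District is at UTC+02:00.
13:00 UTC + 2h = 15:00 Ethur District.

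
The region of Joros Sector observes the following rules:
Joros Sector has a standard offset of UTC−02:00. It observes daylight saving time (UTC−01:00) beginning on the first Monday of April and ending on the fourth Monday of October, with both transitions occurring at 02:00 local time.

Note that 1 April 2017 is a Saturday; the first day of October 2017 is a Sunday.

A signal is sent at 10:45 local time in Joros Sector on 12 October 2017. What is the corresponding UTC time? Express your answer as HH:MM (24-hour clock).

1 April 2017 is a Saturday, so the first Monday is April 3.
1 October 2017 is a Sunday, so the first Monday is October 2 and the fourth is October 23.
Daylight saving runs 3 April – 23 October; 12 October 2017 is inside that window, so Joros Sector is at UTC−01:00.
10:45 local + 1h = 11:45 UTC.

11:45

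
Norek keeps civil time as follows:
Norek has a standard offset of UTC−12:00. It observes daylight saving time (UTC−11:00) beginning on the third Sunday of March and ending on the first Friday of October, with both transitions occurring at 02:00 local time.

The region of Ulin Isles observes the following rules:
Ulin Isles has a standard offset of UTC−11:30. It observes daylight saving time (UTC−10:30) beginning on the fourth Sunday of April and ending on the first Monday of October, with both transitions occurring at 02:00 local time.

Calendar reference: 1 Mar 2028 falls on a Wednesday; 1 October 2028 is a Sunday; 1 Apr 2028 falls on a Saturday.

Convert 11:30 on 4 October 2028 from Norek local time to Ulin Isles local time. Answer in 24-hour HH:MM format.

11:00

1 March 2028 is a Wednesday, so the first Sunday is March 5 and the third is March 19.
1 October 2028 is a Sunday, so the first Friday is October 6.
4 October 2028 lies within the daylight-saving period (19 March – 6 October), so Norek is on daylight time, UTC−11:00.
11:30 Norek + 11h = 22:30 UTC.
1 April 2028 is a Saturday, so the first Sunday is April 2 and the fourth is April 23.
1 October 2028 is a Sunday, so the first Monday is October 2.
At the standard offset (UTC−11:30), 22:30 UTC − 11h30m = 11:00 Ulin Isles standard time.
Daylight saving runs 23 April – 2 October; the standard-time date in Ulin Isles, 4 October 2028, is outside that window, so Ulin Isles is on standard time at UTC−11:30.
22:30 UTC − 11h30m = 11:00 Ulin Isles.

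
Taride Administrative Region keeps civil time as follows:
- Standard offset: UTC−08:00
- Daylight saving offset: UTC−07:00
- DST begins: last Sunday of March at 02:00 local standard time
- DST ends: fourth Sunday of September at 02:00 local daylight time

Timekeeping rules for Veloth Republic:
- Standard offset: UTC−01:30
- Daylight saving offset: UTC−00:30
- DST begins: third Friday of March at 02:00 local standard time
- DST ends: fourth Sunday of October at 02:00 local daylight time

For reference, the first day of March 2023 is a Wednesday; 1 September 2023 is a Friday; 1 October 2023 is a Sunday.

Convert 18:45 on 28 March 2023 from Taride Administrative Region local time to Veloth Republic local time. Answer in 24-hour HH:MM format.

1 March 2023 is a Wednesday, so Sundays fall on 5, 12, 19, 26; the last is March 26.
1 September 2023 is a Friday, so the first Sunday is September 3 and the fourth is September 24.
28 March 2023 falls between 26 March and 24 September, so daylight saving is in effect and Taride Administrative Region is at UTC−07:00.
18:45 Taride Administrative Region + 7h = 01:45 UTC (rolling into the next day, 29 March 2023).
1 March 2023 is a Wednesday, so the first Friday is March 3 and the third is March 17.
1 October 2023 is a Sunday, so the first Sunday is October 1 and the fourth is October 22.
At the standard offset (UTC−01:30), 01:45 UTC − 1h30m = 00:15 Veloth Republic standard time.
Daylight saving runs 17 March – 22 October; the standard-time date in Veloth Republic, 29 March 2023, is inside that window, so Veloth Republic is at UTC−00:30.
01:45 UTC − 0h30m = 01:15 Veloth Republic.

01:15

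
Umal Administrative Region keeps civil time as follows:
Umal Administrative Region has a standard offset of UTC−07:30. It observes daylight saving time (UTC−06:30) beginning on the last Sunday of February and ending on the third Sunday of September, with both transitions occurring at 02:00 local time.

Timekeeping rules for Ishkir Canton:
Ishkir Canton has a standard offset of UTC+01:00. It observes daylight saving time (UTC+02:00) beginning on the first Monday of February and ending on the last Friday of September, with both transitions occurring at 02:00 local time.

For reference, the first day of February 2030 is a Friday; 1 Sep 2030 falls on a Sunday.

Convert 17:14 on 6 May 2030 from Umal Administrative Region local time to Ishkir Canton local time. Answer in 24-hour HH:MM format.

1 February 2030 is a Friday, so Sundays fall on 3, 10, 17, 24; the last is February 24.
1 September 2030 is a Sunday, so the first Sunday is September 1 and the third is September 15.
6 May 2030 lies within the daylight-saving period (24 February – 15 September), so Umal Administrative Region is on daylight time, UTC−06:30.
17:14 Umal Administrative Region + 6h30m = 23:44 UTC.
1 February 2030 is a Friday, so the first Monday is February 4.
1 September 2030 is a Sunday, so Fridays fall on 6, 13, 20, 27; the last is September 27.
At the standard offset (UTC+01:00), 23:44 UTC + 1h = 00:44 Ishkir Canton standard time (rolling into the next day, 7 May 2030).
The standard-time date in Ishkir Canton, 7 May 2030, lies within the daylight-saving period (4 February – 27 September), so Ishkir Canton is on daylight time, UTC+02:00.
23:44 UTC + 2h = 01:44 Ishkir Canton (rolling into the next day, 7 May 2030).

01:44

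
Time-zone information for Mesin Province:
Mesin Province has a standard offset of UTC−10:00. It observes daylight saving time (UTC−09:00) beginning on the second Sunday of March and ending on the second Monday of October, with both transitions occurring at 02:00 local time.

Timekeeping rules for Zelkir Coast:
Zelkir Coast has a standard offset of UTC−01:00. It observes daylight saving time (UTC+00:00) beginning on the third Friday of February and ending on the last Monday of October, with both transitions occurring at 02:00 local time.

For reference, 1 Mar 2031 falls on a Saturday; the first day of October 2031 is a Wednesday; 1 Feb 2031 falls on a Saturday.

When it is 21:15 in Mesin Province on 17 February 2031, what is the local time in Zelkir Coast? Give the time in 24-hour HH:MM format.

06:15

1 March 2031 is a Saturday, so the first Sunday is March 2 and the second is March 9.
1 October 2031 is a Wednesday, so the first Monday is October 6 and the second is October 13.
Daylight saving runs 9 March – 13 October; 17 February 2031 is outside that window, so Mesin Province is on standard time at UTC−10:00.
21:15 Mesin Province + 10h = 07:15 UTC (rolling into the next day, 18 February 2031).
1 February 2031 is a Saturday, so the first Friday is February 7 and the third is February 21.
1 October 2031 is a Wednesday, so Mondays fall on 6, 13, 20, 27; the last is October 27.
At the standard offset (UTC−01:00), 07:15 UTC − 1h = 06:15 Zelkir Coast standard time.
The standard-time date in Zelkir Coast, 18 February 2031, is outside the daylight-saving period (21 February – 27 October), so Zelkir Coast is on standard time, UTC−01:00.
07:15 UTC − 1h = 06:15 Zelkir Coast.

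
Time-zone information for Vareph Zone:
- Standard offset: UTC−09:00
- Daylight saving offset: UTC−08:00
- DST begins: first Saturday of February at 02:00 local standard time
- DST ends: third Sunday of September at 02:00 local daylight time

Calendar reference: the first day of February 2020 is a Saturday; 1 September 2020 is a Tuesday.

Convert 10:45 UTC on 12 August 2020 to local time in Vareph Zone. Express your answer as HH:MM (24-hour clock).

1 February 2020 is a Saturday, so the first Saturday is February 1.
1 September 2020 is a Tuesday, so the first Sunday is September 6 and the third is September 20.
At the standard offset (UTC−09:00), 10:45 UTC − 9h = 01:45 Vareph Zone standard time.
Daylight saving runs 1 February – 20 September; the standard-time date in Vareph Zone, 12 August 2020, is inside that window, so Vareph Zone is at UTC−08:00.
10:45 UTC − 8h = 02:45 local.

02:45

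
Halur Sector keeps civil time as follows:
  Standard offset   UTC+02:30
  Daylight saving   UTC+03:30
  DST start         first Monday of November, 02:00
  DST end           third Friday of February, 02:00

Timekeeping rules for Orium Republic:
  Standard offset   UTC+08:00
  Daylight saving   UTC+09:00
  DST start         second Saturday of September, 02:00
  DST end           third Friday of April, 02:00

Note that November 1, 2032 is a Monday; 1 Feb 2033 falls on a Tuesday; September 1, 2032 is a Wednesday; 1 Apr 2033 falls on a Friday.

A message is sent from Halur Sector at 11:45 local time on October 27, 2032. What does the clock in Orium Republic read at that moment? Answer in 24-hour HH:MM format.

18:15

1 November 2032 is a Monday, so the first Monday is November 1.
1 February 2033 is a Tuesday, so the first Friday is February 4 and the third is February 18.
October 27, 2032 does not fall between 1 November 2032 and 18 February 2033, so daylight saving is not in effect and Halur Sector is at UTC+02:30.
11:45 Halur Sector − 2h30m = 09:15 UTC.
1 September 2032 is a Wednesday, so the first Saturday is September 4 and the second is September 11.
1 April 2033 is a Friday, so the first Friday is April 1 and the third is April 15.
At the standard offset (UTC+08:00), 09:15 UTC + 8h = 17:15 Orium Republic standard time.
The standard-time date in Orium Republic, October 27, 2032, falls between 11 September 2032 and 15 April 2033, so daylight saving is in effect and Orium Republic is at UTC+09:00.
09:15 UTC + 9h = 18:15 Orium Republic.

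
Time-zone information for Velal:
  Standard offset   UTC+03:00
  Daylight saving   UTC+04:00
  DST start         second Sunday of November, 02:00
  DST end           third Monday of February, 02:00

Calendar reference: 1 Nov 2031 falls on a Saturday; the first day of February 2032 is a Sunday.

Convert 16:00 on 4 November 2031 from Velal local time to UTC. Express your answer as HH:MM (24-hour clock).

13:00

1 November 2031 is a Saturday, so the first Sunday is November 2 and the second is November 9.
1 February 2032 is a Sunday, so the first Monday is February 2 and the third is February 16.
4 November 2031 does not fall between 9 November 2031 and 16 February 2032, so daylight saving is not in effect and Velal is at UTC+03:00.
16:00 local − 3h = 13:00 UTC.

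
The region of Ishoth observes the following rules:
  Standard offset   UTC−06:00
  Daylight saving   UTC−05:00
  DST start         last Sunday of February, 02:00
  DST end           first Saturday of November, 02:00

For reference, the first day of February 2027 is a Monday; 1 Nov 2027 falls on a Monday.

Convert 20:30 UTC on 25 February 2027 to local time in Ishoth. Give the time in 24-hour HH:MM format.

1 February 2027 is a Monday, so Sundays fall on 7, 14, 21, 28; the last is February 28.
1 November 2027 is a Monday, so the first Saturday is November 6.
At the standard offset (UTC−06:00), 20:30 UTC − 6h = 14:30 Ishoth standard time.
The standard-time date in Ishoth, 25 February 2027, is outside the daylight-saving period (28 February – 6 November), so Ishoth is on standard time, UTC−06:00.
20:30 UTC − 6h = 14:30 local.

14:30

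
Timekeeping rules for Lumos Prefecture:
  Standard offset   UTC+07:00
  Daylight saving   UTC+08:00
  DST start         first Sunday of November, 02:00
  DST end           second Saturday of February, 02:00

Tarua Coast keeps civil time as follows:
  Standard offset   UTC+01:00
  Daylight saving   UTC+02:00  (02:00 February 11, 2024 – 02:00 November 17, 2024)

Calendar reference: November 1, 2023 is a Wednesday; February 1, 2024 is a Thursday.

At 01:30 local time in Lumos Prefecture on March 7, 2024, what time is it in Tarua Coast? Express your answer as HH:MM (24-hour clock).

1 November 2023 is a Wednesday, so the first Sunday is November 5.
1 February 2024 is a Thursday, so the first Saturday is February 3 and the second is February 10.
March 7, 2024 is outside the daylight-saving period (5 November 2023 – 10 February 2024), so Lumos Prefecture is on standard time, UTC+07:00.
01:30 Lumos Prefecture − 7h = 18:30 UTC (rolling into the previous day, 6 March 2024).
At the standard offset (UTC+01:00), 18:30 UTC + 1h = 19:30 Tarua Coast standard time.
Daylight saving runs 11 February – 17 November; the standard-time date in Tarua Coast, March 6, 2024, is inside that window, so Tarua Coast is at UTC+02:00.
18:30 UTC + 2h = 20:30 Tarua Coast.

20:30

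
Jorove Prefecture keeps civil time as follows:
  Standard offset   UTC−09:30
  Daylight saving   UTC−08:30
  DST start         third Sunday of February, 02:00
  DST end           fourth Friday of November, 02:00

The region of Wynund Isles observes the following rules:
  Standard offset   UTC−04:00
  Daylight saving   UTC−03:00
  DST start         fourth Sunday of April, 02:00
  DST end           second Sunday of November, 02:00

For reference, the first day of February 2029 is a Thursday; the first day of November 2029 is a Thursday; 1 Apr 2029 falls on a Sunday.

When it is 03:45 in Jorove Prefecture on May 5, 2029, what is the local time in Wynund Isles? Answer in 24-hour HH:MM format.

09:15

1 February 2029 is a Thursday, so the first Sunday is February 4 and the third is February 18.
1 November 2029 is a Thursday, so the first Friday is November 2 and the fourth is November 23.
May 5, 2029 lies within the daylight-saving period (18 February – 23 November), so Jorove Prefecture is on daylight time, UTC−08:30.
03:45 Jorove Prefecture + 8h30m = 12:15 UTC.
1 April 2029 is a Sunday, so the first Sunday is April 1 and the fourth is April 22.
1 November 2029 is a Thursday, so the first Sunday is November 4 and the second is November 11.
At the standard offset (UTC−04:00), 12:15 UTC − 4h = 08:15 Wynund Isles standard time.
The standard-time date in Wynund Isles, May 5, 2029, lies within the daylight-saving period (22 April – 11 November), so Wynund Isles is on daylight time, UTC−03:00.
12:15 UTC − 3h = 09:15 Wynund Isles.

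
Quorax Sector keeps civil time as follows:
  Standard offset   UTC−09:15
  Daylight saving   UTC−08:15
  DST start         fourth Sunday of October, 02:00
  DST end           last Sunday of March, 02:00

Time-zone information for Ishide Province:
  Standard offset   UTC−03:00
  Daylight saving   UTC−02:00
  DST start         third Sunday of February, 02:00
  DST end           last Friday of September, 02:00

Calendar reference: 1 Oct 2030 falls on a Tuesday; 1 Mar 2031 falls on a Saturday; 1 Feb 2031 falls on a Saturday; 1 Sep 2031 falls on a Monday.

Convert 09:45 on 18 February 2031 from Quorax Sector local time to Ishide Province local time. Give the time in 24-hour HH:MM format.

16:00

1 October 2030 is a Tuesday, so the first Sunday is October 6 and the fourth is October 27.
1 March 2031 is a Saturday, so Sundays fall on 2, 9, 16, 23, 30; the last is March 30.
Daylight saving runs 27 October 2030 – 30 March 2031; 18 February 2031 is inside that window, so Quorax Sector is at UTC−08:15.
09:45 Quorax Sector + 8h15m = 18:00 UTC.
1 February 2031 is a Saturday, so the first Sunday is February 2 and the third is February 16.
1 September 2031 is a Monday, so Fridays fall on 5, 12, 19, 26; the last is September 26.
At the standard offset (UTC−03:00), 18:00 UTC − 3h = 15:00 Ishide Province standard time.
The standard-time date in Ishide Province, 18 February 2031, falls between 16 February and 26 September, so daylight saving is in effect and Ishide Province is at UTC−02:00.
18:00 UTC − 2h = 16:00 Ishide Province.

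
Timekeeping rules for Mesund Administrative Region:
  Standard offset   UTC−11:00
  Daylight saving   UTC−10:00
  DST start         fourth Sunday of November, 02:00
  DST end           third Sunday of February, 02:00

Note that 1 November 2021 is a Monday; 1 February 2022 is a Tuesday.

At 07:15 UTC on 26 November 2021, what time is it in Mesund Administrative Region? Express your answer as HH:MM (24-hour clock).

20:15

1 November 2021 is a Monday, so the first Sunday is November 7 and the fourth is November 28.
1 February 2022 is a Tuesday, so the first Sunday is February 6 and the third is February 20.
At the standard offset (UTC−11:00), 07:15 UTC − 11h = 20:15 Mesund Administrative Region standard time (rolling into the previous day, 25 November 2021).
Daylight saving runs 28 November 2021 – 20 February 2022; the standard-time date in Mesund Administrative Region, 25 November 2021, is outside that window, so Mesund Administrative Region is on standard time at UTC−11:00.
07:15 UTC − 11h = 20:15 local (rolling into the previous day, 25 November 2021).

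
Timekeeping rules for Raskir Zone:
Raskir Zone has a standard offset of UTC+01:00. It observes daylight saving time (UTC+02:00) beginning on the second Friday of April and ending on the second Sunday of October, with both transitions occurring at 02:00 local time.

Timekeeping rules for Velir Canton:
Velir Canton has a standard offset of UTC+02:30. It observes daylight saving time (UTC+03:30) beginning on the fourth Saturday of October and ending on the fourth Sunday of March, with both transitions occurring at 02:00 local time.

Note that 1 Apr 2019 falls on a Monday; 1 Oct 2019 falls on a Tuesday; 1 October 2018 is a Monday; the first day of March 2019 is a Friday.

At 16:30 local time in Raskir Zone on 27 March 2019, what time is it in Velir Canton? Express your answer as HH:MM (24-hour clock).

18:00

1 April 2019 is a Monday, so the first Friday is April 5 and the second is April 12.
1 October 2019 is a Tuesday, so the first Sunday is October 6 and the second is October 13.
27 March 2019 is outside the daylight-saving period (12 April – 13 October), so Raskir Zone is on standard time, UTC+01:00.
16:30 Raskir Zone − 1h = 15:30 UTC.
1 October 2018 is a Monday, so the first Saturday is October 6 and the fourth is October 27.
1 March 2019 is a Friday, so the first Sunday is March 3 and the fourth is March 24.
At the standard offset (UTC+02:30), 15:30 UTC + 2h30m = 18:00 Velir Canton standard time.
The standard-time date in Velir Canton, 27 March 2019, does not fall between 27 October 2018 and 24 March 2019, so daylight saving is not in effect and Velir Canton is at UTC+02:30.
15:30 UTC + 2h30m = 18:00 Velir Canton.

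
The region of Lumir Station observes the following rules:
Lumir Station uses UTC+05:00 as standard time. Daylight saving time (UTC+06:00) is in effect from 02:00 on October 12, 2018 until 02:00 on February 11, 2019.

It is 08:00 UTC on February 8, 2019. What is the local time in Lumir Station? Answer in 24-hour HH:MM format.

At the standard offset (UTC+05:00), 08:00 UTC + 5h = 13:00 Lumir Station standard time.
The standard-time date in Lumir Station, February 8, 2019, falls between 12 October 2018 and 11 February 2019, so daylight saving is in effect and Lumir Station is at UTC+06:00.
08:00 UTC + 6h = 14:00 local.

14:00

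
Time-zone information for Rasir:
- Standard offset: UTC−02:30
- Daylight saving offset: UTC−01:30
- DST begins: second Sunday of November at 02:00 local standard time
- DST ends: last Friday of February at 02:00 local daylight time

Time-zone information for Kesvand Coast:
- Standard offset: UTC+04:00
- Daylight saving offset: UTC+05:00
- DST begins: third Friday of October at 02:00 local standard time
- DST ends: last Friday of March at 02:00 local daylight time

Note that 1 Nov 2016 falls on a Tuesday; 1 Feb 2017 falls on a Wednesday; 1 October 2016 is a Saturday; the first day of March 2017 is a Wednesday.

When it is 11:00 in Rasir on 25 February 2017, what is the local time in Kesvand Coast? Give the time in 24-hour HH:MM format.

1 November 2016 is a Tuesday, so the first Sunday is November 6 and the second is November 13.
1 February 2017 is a Wednesday, so Fridays fall on 3, 10, 17, 24; the last is February 24.
25 February 2017 does not fall between 13 November 2016 and 24 February 2017, so daylight saving is not in effect and Rasir is at UTC−02:30.
11:00 Rasir + 2h30m = 13:30 UTC.
1 October 2016 is a Saturday, so the first Friday is October 7 and the third is October 21.
1 March 2017 is a Wednesday, so Fridays fall on 3, 10, 17, 24, 31; the last is March 31.
At the standard offset (UTC+04:00), 13:30 UTC + 4h = 17:30 Kesvand Coast standard time.
The standard-time date in Kesvand Coast, 25 February 2017, lies within the daylight-saving period (21 October 2016 – 31 March 2017), so Kesvand Coast is on daylight time, UTC+05:00.
13:30 UTC + 5h = 18:30 Kesvand Coast.

18:30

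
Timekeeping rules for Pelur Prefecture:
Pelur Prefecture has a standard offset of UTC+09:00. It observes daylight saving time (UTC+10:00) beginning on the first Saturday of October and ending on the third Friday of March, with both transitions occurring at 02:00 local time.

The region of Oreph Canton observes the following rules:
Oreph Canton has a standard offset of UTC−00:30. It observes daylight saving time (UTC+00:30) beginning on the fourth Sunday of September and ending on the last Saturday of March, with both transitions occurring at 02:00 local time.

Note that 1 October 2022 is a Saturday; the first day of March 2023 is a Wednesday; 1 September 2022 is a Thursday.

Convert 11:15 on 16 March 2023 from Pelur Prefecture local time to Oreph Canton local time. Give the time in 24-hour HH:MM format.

1 October 2022 is a Saturday, so the first Saturday is October 1.
1 March 2023 is a Wednesday, so the first Friday is March 3 and the third is March 17.
16 March 2023 lies within the daylight-saving period (1 October 2022 – 17 March 2023), so Pelur Prefecture is on daylight time, UTC+10:00.
11:15 Pelur Prefecture − 10h = 01:15 UTC.
1 September 2022 is a Thursday, so the first Sunday is September 4 and the fourth is September 25.
1 March 2023 is a Wednesday, so Saturdays fall on 4, 11, 18, 25; the last is March 25.
At the standard offset (UTC−00:30), 01:15 UTC − 0h30m = 00:45 Oreph Canton standard time.
Daylight saving runs 25 September 2022 – 25 March 2023; the standard-time date in Oreph Canton, 16 March 2023, is inside that window, so Oreph Canton is at UTC+00:30.
01:15 UTC + 0h30m = 01:45 Oreph Canton.

01:45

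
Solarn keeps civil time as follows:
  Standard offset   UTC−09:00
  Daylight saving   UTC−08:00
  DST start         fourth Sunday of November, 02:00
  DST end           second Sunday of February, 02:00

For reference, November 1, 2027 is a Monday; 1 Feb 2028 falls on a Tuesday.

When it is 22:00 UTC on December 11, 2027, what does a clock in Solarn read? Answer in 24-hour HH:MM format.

1 November 2027 is a Monday, so the first Sunday is November 7 and the fourth is November 28.
1 February 2028 is a Tuesday, so the first Sunday is February 6 and the second is February 13.
At the standard offset (UTC−09:00), 22:00 UTC − 9h = 13:00 Solarn standard time.
The standard-time date in Solarn, December 11, 2027, lies within the daylight-saving period (28 November 2027 – 13 February 2028), so Solarn is on daylight time, UTC−08:00.
22:00 UTC − 8h = 14:00 local.

14:00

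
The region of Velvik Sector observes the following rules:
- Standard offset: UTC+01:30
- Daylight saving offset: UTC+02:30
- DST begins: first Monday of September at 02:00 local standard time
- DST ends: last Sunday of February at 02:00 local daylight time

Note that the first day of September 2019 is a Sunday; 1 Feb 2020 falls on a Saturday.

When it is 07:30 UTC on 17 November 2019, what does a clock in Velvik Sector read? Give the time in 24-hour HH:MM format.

10:00

1 September 2019 is a Sunday, so the first Monday is September 2.
1 February 2020 is a Saturday, so Sundays fall on 2, 9, 16, 23; the last is February 23.
At the standard offset (UTC+01:30), 07:30 UTC + 1h30m = 09:00 Velvik Sector standard time.
The standard-time date in Velvik Sector, 17 November 2019, lies within the daylight-saving period (2 September 2019 – 23 February 2020), so Velvik Sector is on daylight time, UTC+02:30.
07:30 UTC + 2h30m = 10:00 local.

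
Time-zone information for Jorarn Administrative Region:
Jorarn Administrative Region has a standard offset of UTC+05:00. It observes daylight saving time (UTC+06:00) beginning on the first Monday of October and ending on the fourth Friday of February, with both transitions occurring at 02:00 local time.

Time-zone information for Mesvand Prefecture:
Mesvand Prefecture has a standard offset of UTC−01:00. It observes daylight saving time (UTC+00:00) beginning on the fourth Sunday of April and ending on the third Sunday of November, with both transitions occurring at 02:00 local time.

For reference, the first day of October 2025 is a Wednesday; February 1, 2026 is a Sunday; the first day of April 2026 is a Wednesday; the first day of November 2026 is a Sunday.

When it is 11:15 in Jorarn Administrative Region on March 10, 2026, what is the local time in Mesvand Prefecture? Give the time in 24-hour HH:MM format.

1 October 2025 is a Wednesday, so the first Monday is October 6.
1 February 2026 is a Sunday, so the first Friday is February 6 and the fourth is February 27.
Daylight saving runs 6 October 2025 – 27 February 2026; March 10, 2026 is outside that window, so Jorarn Administrative Region is on standard time at UTC+05:00.
11:15 Jorarn Administrative Region − 5h = 06:15 UTC.
1 April 2026 is a Wednesday, so the first Sunday is April 5 and the fourth is April 26.
1 November 2026 is a Sunday, so the first Sunday is November 1 and the third is November 15.
At the standard offset (UTC−01:00), 06:15 UTC − 1h = 05:15 Mesvand Prefecture standard time.
Daylight saving runs 26 April – 15 November; the standard-time date in Mesvand Prefecture, March 10, 2026, is outside that window, so Mesvand Prefecture is on standard time at UTC−01:00.
06:15 UTC − 1h = 05:15 Mesvand Prefecture.

05:15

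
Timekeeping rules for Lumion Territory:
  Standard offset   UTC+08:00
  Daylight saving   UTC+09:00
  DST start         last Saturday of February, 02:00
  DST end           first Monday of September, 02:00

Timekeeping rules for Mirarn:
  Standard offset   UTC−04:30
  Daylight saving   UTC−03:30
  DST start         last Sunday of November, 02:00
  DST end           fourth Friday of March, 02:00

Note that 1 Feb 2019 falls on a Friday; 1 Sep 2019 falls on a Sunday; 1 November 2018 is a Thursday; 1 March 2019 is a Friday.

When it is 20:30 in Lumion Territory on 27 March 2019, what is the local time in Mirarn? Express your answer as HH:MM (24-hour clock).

1 February 2019 is a Friday, so Saturdays fall on 2, 9, 16, 23; the last is February 23.
1 September 2019 is a Sunday, so the first Monday is September 2.
27 March 2019 lies within the daylight-saving period (23 February – 2 September), so Lumion Territory is on daylight time, UTC+09:00.
20:30 Lumion Territory − 9h = 11:30 UTC.
1 November 2018 is a Thursday, so Sundays fall on 4, 11, 18, 25; the last is November 25.
1 March 2019 is a Friday, so the first Friday is March 1 and the fourth is March 22.
At the standard offset (UTC−04:30), 11:30 UTC − 4h30m = 07:00 Mirarn standard time.
The standard-time date in Mirarn, 27 March 2019, is outside the daylight-saving period (25 November 2018 – 22 March 2019), so Mirarn is on standard time, UTC−04:30.
11:30 UTC − 4h30m = 07:00 Mirarn.

07:00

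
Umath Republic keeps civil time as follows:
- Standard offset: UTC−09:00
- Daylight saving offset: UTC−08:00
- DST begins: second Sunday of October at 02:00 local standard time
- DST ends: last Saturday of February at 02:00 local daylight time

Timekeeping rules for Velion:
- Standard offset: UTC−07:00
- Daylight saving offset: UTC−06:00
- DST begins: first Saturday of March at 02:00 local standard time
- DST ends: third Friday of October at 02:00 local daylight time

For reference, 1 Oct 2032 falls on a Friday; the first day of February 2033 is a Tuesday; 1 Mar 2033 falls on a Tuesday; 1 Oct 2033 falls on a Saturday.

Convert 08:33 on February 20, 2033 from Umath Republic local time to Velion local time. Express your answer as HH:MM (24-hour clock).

1 October 2032 is a Friday, so the first Sunday is October 3 and the second is October 10.
1 February 2033 is a Tuesday, so Saturdays fall on 5, 12, 19, 26; the last is February 26.
February 20, 2033 lies within the daylight-saving period (10 October 2032 – 26 February 2033), so Umath Republic is on daylight time, UTC−08:00.
08:33 Umath Republic + 8h = 16:33 UTC.
1 March 2033 is a Tuesday, so the first Saturday is March 5.
1 October 2033 is a Saturday, so the first Friday is October 7 and the third is October 21.
At the standard offset (UTC−07:00), 16:33 UTC − 7h = 09:33 Velion standard time.
Daylight saving runs 5 March – 21 October; the standard-time date in Velion, February 20, 2033, is outside that window, so Velion is on standard time at UTC−07:00.
16:33 UTC − 7h = 09:33 Velion.

09:33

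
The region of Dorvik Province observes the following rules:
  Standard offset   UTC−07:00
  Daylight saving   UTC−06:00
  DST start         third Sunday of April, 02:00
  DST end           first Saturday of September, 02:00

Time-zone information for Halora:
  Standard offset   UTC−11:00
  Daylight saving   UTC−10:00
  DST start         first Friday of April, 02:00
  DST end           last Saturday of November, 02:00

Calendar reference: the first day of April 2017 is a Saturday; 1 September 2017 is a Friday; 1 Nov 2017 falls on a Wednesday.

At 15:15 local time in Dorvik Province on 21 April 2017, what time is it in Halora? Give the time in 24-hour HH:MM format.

11:15

1 April 2017 is a Saturday, so the first Sunday is April 2 and the third is April 16.
1 September 2017 is a Friday, so the first Saturday is September 2.
21 April 2017 falls between 16 April and 2 September, so daylight saving is in effect and Dorvik Province is at UTC−06:00.
15:15 Dorvik Province + 6h = 21:15 UTC.
1 April 2017 is a Saturday, so the first Friday is April 7.
1 November 2017 is a Wednesday, so Saturdays fall on 4, 11, 18, 25; the last is November 25.
At the standard offset (UTC−11:00), 21:15 UTC − 11h = 10:15 Halora standard time.
Daylight saving runs 7 April – 25 November; the standard-time date in Halora, 21 April 2017, is inside that window, so Halora is at UTC−10:00.
21:15 UTC − 10h = 11:15 Halora.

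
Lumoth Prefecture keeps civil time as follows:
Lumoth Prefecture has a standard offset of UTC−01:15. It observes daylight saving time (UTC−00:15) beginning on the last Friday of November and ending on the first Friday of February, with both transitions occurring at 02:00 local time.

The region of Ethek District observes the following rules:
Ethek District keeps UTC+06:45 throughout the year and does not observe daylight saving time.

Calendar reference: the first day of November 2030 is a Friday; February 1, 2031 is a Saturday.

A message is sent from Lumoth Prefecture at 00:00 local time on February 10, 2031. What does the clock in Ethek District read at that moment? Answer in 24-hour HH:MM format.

1 November 2030 is a Friday, so Fridays fall on 1, 8, 15, 22, 29; the last is November 29.
1 February 2031 is a Saturday, so the first Friday is February 7.
February 10, 2031 does not fall between 29 November 2030 and 7 February 2031, so daylight saving is not in effect and Lumoth Prefecture is at UTC−01:15.
00:00 Lumoth Prefecture + 1h15m = 01:15 UTC.
Ethek District has no daylight saving, so its offset is UTC+06:45 year-round.
01:15 UTC + 6h45m = 08:00 Ethek District.

08:00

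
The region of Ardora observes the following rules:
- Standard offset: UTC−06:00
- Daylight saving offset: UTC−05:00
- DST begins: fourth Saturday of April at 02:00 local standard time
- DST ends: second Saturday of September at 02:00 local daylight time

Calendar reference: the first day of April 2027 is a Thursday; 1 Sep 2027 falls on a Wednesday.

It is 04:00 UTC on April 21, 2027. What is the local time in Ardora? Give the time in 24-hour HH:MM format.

22:00

1 April 2027 is a Thursday, so the first Saturday is April 3 and the fourth is April 24.
1 September 2027 is a Wednesday, so the first Saturday is September 4 and the second is September 11.
At the standard offset (UTC−06:00), 04:00 UTC − 6h = 22:00 Ardora standard time (rolling into the previous day, 20 April 2027).
The standard-time date in Ardora, April 20, 2027, does not fall between 24 April and 11 September, so daylight saving is not in effect and Ardora is at UTC−06:00.
04:00 UTC − 6h = 22:00 local (rolling into the previous day, 20 April 2027).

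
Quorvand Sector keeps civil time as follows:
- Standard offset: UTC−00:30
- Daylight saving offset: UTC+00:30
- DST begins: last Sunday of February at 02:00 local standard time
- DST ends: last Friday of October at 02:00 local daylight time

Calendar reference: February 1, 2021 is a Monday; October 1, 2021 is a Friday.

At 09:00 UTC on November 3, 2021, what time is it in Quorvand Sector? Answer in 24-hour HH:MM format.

1 February 2021 is a Monday, so Sundays fall on 7, 14, 21, 28; the last is February 28.
1 October 2021 is a Friday, so Fridays fall on 1, 8, 15, 22, 29; the last is October 29.
At the standard offset (UTC−00:30), 09:00 UTC − 0h30m = 08:30 Quorvand Sector standard time.
The standard-time date in Quorvand Sector, November 3, 2021, is outside the daylight-saving period (28 February – 29 October), so Quorvand Sector is on standard time, UTC−00:30.
09:00 UTC − 0h30m = 08:30 local.

08:30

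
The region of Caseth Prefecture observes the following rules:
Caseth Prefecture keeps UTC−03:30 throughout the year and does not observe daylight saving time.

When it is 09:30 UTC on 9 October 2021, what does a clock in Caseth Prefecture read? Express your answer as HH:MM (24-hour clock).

06:00

Caseth Prefecture has no daylight saving, so its offset is UTC−03:30 year-round.
09:30 UTC − 3h30m = 06:00 local.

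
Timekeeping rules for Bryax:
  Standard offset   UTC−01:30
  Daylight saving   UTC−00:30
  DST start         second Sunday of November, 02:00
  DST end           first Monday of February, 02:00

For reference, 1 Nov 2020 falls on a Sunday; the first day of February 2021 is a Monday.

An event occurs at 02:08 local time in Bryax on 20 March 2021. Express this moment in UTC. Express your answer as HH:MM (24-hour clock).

1 November 2020 is a Sunday, so the first Sunday is November 1 and the second is November 8.
1 February 2021 is a Monday, so the first Monday is February 1.
20 March 2021 does not fall between 8 November 2020 and 1 February 2021, so daylight saving is not in effect and Bryax is at UTC−01:30.
02:08 local + 1h30m = 03:38 UTC.

03:38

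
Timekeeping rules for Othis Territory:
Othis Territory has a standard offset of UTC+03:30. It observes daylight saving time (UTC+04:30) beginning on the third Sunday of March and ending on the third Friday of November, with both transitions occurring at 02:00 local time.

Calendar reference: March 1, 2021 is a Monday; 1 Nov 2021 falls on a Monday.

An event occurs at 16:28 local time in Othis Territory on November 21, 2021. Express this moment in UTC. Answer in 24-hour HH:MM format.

12:58

1 March 2021 is a Monday, so the first Sunday is March 7 and the third is March 21.
1 November 2021 is a Monday, so the first Friday is November 5 and the third is November 19.
November 21, 2021 is outside the daylight-saving period (21 March – 19 November), so Othis Territory is on standard time, UTC+03:30.
16:28 local − 3h30m = 12:58 UTC.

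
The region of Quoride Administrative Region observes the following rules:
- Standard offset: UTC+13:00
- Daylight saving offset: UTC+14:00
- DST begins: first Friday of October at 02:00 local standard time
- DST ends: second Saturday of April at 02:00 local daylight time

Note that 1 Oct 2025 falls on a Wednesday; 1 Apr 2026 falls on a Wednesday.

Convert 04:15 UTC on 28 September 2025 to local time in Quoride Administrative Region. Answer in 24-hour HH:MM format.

17:15

1 October 2025 is a Wednesday, so the first Friday is October 3.
1 April 2026 is a Wednesday, so the first Saturday is April 4 and the second is April 11.
At the standard offset (UTC+13:00), 04:15 UTC + 13h = 17:15 Quoride Administrative Region standard time.
Daylight saving runs 3 October 2025 – 11 April 2026; the standard-time date in Quoride Administrative Region, 28 September 2025, is outside that window, so Quoride Administrative Region is on standard time at UTC+13:00.
04:15 UTC + 13h = 17:15 local.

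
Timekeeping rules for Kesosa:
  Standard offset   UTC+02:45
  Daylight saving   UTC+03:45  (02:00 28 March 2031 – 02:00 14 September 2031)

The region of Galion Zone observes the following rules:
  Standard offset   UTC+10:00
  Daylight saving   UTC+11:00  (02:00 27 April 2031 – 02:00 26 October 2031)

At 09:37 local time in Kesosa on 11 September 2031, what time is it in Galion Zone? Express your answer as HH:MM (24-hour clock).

Daylight saving runs 28 March – 14 September; 11 September 2031 is inside that window, so Kesosa is at UTC+03:45.
09:37 Kesosa − 3h45m = 05:52 UTC.
At the standard offset (UTC+10:00), 05:52 UTC + 10h = 15:52 Galion Zone standard time.
Daylight saving runs 27 April – 26 October; the standard-time date in Galion Zone, 11 September 2031, is inside that window, so Galion Zone is at UTC+11:00.
05:52 UTC + 11h = 16:52 Galion Zone.

16:52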